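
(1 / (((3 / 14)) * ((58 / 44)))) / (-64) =-77 / 1392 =-0.06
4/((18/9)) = 2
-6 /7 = -0.86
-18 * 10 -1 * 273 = -453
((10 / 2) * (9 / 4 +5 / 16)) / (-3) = -205 / 48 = -4.27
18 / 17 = 1.06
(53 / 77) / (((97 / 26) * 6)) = 689 / 22407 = 0.03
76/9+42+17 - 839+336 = -3920/9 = -435.56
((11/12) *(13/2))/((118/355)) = 50765/2832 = 17.93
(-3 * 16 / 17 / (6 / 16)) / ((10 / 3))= -192 / 85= -2.26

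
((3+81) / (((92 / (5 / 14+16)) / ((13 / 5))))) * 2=77.66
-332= -332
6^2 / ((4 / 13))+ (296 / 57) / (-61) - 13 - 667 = -1957847 / 3477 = -563.09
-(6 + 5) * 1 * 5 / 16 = -55 / 16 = -3.44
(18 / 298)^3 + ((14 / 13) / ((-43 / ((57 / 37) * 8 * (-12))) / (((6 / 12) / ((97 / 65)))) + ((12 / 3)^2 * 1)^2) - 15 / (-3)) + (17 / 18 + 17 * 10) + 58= 233.95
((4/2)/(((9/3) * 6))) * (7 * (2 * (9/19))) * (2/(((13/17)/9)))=4284/247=17.34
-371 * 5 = -1855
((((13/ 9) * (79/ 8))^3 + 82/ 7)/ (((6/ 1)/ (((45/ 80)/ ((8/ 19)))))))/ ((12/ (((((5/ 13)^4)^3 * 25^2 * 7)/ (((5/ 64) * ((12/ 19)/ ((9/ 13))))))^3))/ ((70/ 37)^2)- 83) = -1692605031650343048710283255786634981632232666015625/ 183675632189796048138286376589872546261298187111968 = -9.22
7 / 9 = 0.78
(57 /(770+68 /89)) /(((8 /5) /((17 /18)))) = 143735 /3292704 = 0.04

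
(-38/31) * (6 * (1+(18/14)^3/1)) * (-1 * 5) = 1222080/10633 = 114.93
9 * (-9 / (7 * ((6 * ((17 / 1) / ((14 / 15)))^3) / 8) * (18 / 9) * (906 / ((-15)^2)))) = -1176 / 3709315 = -0.00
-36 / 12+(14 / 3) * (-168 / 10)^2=1314.12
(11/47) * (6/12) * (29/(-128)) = -319/12032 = -0.03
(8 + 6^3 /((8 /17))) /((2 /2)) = 467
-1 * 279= -279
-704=-704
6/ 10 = 3/ 5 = 0.60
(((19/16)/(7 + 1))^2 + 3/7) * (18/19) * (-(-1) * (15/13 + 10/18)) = 1291975/1770496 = 0.73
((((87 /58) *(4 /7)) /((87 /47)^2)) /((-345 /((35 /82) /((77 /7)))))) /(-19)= 2209 /1491751503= 0.00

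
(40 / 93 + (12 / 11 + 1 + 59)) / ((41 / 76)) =114.04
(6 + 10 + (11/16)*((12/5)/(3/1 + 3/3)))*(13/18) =17069/1440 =11.85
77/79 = 0.97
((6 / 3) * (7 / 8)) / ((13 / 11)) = 77 / 52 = 1.48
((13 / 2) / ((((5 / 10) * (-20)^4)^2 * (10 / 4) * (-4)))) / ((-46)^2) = -0.00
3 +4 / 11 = 37 / 11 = 3.36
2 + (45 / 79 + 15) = 1388 / 79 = 17.57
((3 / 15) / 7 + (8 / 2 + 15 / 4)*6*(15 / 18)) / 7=5429 / 980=5.54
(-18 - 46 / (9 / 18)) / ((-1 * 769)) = 110 / 769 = 0.14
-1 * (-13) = 13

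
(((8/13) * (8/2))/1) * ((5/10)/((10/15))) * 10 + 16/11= 2848/143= 19.92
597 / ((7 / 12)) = 7164 / 7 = 1023.43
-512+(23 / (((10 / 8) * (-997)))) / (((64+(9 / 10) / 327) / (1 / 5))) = -178057520216 / 347768555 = -512.00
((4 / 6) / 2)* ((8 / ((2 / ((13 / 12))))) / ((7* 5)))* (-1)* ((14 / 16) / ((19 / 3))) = -0.01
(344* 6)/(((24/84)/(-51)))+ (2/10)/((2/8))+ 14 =-1842046/5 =-368409.20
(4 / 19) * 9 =36 / 19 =1.89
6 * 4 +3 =27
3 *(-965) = -2895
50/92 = 25/46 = 0.54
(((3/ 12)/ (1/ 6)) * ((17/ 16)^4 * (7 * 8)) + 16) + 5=2098005/ 16384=128.05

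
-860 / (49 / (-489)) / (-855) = -28036 / 2793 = -10.04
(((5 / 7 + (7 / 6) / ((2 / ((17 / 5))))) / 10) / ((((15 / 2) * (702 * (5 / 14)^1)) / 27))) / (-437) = -1133 / 127822500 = -0.00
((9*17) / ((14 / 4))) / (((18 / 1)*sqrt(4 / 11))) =17*sqrt(11) / 14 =4.03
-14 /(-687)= 14 /687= 0.02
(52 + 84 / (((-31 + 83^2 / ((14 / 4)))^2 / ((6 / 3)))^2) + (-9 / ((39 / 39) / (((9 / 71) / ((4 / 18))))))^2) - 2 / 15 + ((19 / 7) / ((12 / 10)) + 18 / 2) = 423684649014988516233 / 4734726525804777740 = 89.48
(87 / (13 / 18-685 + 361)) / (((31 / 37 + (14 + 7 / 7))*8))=-28971 / 13639736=-0.00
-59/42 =-1.40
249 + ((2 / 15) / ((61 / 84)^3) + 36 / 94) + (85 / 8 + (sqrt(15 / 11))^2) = 1228504039361 / 4693967080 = 261.72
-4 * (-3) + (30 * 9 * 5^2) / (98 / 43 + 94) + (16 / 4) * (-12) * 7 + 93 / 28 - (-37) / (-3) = -507929 / 1932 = -262.90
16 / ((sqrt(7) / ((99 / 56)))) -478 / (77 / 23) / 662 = -5497 / 25487 + 198 *sqrt(7) / 49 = 10.48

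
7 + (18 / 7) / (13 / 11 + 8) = 7.28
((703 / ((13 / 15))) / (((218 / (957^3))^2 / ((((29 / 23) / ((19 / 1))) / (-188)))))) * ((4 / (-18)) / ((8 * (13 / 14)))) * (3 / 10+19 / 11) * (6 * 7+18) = 584859529932291149517135 / 34728448144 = 16840934772184.36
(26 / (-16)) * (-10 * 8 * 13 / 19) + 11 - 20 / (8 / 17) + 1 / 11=24051 / 418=57.54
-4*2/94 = -4/47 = -0.09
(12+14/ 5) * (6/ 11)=444/ 55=8.07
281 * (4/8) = 140.50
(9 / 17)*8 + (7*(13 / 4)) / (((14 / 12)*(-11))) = 921 / 374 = 2.46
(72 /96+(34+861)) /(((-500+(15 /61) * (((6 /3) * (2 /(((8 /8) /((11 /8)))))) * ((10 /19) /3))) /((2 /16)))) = -4152697 /18535200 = -0.22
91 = 91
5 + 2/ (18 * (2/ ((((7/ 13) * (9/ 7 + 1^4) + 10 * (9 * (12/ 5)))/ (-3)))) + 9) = 31427/ 6003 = 5.24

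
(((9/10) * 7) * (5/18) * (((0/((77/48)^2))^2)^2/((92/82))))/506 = 0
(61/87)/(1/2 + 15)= 122/2697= 0.05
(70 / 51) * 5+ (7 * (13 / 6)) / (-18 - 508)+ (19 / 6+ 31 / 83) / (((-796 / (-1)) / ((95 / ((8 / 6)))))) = 50694537113 / 7089360672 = 7.15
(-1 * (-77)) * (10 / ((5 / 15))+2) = 2464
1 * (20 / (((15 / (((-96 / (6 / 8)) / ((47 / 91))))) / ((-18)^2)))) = -5031936 / 47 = -107062.47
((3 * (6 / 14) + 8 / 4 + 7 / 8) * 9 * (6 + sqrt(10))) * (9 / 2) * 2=18873 * sqrt(10) / 56 + 56619 / 28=3087.85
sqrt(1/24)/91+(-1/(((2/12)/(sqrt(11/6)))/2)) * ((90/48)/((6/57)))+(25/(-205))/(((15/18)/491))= -285 * sqrt(66)/8 - 2946/41+sqrt(6)/1092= -361.27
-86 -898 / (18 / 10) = -584.89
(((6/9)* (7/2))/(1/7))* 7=343/3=114.33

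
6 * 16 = 96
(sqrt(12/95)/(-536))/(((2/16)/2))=-0.01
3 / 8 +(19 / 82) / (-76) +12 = 12.37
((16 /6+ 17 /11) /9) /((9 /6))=0.31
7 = 7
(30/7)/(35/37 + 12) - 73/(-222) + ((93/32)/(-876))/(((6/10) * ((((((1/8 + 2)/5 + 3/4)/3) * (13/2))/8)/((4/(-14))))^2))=93069743413859/142000491797346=0.66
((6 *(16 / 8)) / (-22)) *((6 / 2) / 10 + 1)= -39 / 55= -0.71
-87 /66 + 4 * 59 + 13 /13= 5185 /22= 235.68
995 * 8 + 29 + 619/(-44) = 350897/44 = 7974.93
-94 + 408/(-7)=-1066/7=-152.29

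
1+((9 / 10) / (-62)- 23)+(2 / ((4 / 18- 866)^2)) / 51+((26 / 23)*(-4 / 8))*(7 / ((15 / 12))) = -46326285183713 / 1839824287360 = -25.18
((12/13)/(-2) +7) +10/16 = 745/104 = 7.16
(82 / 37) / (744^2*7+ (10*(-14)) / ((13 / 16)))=533 / 931836416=0.00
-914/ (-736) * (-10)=-2285/ 184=-12.42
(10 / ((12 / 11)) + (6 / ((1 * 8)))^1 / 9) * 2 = 37 / 2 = 18.50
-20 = -20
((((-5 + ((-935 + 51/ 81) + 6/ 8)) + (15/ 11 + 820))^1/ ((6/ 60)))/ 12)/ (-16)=696505/ 114048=6.11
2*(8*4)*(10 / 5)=128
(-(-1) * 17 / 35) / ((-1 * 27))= -17 / 945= -0.02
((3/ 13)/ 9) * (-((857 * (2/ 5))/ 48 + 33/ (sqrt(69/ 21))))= -11 * sqrt(161)/ 299 - 857/ 4680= -0.65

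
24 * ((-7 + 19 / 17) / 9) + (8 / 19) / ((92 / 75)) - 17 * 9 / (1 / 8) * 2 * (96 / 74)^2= -126171088654 / 30510903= -4135.28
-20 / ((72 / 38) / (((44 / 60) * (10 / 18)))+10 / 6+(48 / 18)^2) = -37620 / 25259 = -1.49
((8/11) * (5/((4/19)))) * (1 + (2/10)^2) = 988/55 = 17.96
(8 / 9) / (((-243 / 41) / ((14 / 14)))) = -328 / 2187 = -0.15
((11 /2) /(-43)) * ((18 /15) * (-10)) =66 /43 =1.53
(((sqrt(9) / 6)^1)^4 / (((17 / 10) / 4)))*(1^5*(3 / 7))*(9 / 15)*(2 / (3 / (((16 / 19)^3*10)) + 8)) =368640 / 41442583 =0.01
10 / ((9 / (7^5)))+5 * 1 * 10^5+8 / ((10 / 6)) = 23340566 / 45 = 518679.24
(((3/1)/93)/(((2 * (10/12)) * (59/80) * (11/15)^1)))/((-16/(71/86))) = -3195/1730234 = -0.00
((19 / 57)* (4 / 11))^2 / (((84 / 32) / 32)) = 4096 / 22869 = 0.18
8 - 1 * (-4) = 12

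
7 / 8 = 0.88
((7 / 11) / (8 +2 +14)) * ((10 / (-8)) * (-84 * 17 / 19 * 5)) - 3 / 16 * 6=2368 / 209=11.33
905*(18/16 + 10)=80545/8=10068.12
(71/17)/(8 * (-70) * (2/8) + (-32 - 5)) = -71/3009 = -0.02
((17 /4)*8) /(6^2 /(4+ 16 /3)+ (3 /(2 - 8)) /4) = 1904 /209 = 9.11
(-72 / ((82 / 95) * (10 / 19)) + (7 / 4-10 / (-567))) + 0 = -14573095 / 92988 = -156.72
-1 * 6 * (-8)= 48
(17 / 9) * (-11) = -187 / 9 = -20.78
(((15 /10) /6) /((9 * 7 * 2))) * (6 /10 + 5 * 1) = 1 /90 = 0.01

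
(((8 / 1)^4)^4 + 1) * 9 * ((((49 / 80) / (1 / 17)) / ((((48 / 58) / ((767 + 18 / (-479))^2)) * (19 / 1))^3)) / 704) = 2811683142768288690947985498868436426224936676025390625 / 1433368119608228340819296256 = 1961591795090841537026775000.00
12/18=2/3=0.67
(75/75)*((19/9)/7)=19/63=0.30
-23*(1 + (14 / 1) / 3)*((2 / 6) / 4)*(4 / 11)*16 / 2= -31.60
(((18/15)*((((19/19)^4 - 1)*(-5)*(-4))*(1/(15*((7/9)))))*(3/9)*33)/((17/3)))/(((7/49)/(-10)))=0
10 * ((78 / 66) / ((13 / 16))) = 160 / 11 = 14.55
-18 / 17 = -1.06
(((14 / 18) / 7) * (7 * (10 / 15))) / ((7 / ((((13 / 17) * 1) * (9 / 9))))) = 26 / 459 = 0.06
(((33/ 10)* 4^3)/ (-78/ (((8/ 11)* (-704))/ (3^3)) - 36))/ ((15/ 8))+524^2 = 56033376304/ 204075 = 274572.47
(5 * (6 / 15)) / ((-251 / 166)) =-332 / 251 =-1.32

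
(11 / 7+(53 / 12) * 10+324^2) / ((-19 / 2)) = -4410913 / 399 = -11054.92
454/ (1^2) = 454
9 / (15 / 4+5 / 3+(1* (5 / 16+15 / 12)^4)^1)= 0.79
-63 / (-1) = 63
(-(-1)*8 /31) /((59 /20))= 160 /1829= 0.09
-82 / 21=-3.90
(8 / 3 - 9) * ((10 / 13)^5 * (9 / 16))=-356250 / 371293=-0.96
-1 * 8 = -8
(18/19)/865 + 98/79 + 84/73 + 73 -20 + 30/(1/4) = 16623794041/94780645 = 175.39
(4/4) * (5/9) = 5/9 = 0.56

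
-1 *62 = -62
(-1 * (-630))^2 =396900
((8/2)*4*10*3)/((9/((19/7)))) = 3040/21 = 144.76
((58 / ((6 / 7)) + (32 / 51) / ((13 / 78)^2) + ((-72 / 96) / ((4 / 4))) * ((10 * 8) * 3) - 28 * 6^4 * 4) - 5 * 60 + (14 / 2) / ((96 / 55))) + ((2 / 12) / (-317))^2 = -71603713194125 / 491994144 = -145537.73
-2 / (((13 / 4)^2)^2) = -512 / 28561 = -0.02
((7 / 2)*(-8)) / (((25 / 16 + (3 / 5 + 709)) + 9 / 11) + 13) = -24640 / 637983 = -0.04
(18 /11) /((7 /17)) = 306 /77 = 3.97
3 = 3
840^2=705600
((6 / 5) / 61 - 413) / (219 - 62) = -125959 / 47885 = -2.63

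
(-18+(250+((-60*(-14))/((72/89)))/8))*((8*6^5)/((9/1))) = 2500704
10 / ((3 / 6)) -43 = -23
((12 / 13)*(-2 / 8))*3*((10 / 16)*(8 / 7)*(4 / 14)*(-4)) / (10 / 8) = 288 / 637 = 0.45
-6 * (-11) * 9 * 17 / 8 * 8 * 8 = 80784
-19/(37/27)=-513/37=-13.86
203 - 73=130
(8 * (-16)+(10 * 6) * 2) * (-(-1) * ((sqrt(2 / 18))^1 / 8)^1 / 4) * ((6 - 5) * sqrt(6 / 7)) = -sqrt(42) / 84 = -0.08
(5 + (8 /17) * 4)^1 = 117 /17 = 6.88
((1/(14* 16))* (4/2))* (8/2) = 1/28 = 0.04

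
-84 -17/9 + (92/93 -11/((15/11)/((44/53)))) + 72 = -1448867/73935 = -19.60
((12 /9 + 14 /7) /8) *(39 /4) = 65 /16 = 4.06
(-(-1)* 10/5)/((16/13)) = 13/8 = 1.62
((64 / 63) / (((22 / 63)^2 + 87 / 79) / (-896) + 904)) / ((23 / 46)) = 570802176 / 253970909645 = 0.00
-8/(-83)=8/83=0.10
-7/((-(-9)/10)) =-70/9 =-7.78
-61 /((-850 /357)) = 1281 /50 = 25.62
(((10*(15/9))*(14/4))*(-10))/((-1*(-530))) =-175/159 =-1.10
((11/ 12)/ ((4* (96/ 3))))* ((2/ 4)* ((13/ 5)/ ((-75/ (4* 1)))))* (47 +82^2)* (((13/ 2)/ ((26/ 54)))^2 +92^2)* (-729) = 542489886081/ 25600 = 21191011.18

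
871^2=758641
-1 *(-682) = 682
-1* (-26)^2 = -676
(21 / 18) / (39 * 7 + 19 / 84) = 98 / 22951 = 0.00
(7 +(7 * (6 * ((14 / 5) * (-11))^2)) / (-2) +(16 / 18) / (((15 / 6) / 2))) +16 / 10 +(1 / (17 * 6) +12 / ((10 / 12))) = -152217551 / 7650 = -19897.72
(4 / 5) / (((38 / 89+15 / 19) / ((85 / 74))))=3382 / 4477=0.76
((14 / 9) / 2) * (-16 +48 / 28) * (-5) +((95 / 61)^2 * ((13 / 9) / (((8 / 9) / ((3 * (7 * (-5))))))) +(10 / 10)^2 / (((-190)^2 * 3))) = -866292805799 / 2417905800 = -358.28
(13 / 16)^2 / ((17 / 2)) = 169 / 2176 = 0.08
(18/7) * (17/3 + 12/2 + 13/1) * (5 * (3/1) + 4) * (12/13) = 101232/91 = 1112.44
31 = 31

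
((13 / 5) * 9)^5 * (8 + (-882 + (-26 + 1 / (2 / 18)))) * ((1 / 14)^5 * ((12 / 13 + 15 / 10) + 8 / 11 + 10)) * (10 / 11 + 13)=-78607817686679697 / 36975400000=-2125949.08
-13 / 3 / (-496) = 13 / 1488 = 0.01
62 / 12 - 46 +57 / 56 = -6689 / 168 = -39.82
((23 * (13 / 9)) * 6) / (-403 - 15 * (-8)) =-598 / 849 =-0.70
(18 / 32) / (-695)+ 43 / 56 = 0.77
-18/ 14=-9/ 7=-1.29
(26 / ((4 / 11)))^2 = 20449 / 4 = 5112.25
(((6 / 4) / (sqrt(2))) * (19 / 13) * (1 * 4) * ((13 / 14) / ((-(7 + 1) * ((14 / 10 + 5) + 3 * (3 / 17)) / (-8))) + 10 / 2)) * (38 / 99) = 804365 * sqrt(2) / 93093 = 12.22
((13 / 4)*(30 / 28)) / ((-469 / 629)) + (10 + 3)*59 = 20021833 / 26264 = 762.33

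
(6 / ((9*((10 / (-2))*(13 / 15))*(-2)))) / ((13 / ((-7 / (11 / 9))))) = -63 / 1859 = -0.03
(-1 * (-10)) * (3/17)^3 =270/4913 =0.05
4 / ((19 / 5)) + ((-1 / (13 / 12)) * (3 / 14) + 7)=13581 / 1729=7.85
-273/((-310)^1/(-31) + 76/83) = -7553/302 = -25.01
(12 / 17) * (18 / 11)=216 / 187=1.16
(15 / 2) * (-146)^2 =159870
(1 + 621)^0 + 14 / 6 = 10 / 3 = 3.33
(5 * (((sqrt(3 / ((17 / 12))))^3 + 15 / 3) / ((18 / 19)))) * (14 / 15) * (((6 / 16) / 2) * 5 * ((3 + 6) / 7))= 2565 * sqrt(17) / 578 + 475 / 16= 47.98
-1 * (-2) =2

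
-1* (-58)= 58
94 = 94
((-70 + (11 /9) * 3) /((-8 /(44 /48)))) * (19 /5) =28.88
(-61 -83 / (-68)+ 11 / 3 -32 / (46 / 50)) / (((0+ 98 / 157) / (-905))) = 60596552885 / 459816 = 131784.35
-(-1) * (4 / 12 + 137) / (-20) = -103 / 15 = -6.87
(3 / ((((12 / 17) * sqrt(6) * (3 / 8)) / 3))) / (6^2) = 17 * sqrt(6) / 108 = 0.39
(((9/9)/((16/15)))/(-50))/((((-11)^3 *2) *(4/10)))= 3/170368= 0.00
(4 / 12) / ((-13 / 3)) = -1 / 13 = -0.08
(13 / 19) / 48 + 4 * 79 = 288205 / 912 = 316.01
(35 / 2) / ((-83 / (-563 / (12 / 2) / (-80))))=-0.25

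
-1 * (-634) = 634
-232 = -232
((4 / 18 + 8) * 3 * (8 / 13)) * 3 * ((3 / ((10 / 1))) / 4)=222 / 65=3.42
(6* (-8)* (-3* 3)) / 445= 432 / 445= 0.97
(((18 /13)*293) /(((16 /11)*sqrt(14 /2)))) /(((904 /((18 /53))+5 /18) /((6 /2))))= 783189*sqrt(7) /17441788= 0.12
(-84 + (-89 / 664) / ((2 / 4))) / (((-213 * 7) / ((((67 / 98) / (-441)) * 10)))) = -9372295 / 10696714308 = -0.00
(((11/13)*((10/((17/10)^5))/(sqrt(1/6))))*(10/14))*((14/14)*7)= 55000000*sqrt(6)/18458141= 7.30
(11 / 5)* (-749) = -8239 / 5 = -1647.80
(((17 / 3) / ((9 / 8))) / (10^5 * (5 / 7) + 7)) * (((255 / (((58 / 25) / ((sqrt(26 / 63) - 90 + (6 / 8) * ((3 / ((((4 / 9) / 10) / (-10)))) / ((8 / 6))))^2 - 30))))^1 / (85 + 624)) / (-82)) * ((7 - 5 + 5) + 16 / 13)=-13750924643461625 / 56817090921292416 + 3227588125 * sqrt(182) / 65760521899644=-0.24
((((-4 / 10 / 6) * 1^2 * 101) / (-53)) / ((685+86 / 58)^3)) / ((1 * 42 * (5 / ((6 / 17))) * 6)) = 2463289 / 22393307356062652800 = 0.00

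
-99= -99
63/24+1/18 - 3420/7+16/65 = -15909721/32760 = -485.64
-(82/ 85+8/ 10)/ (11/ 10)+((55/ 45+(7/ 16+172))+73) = 6598853/ 26928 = 245.06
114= 114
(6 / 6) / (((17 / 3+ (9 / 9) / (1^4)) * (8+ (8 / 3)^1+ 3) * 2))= 9 / 1640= 0.01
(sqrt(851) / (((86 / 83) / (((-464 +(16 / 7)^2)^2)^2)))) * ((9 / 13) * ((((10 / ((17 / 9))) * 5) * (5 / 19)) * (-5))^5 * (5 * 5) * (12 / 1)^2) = -159329791247378553292837.50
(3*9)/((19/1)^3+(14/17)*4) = 459/116659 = 0.00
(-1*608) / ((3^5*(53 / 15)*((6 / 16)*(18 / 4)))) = -48640 / 115911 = -0.42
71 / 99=0.72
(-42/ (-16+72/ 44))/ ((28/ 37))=1221/ 316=3.86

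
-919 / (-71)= 12.94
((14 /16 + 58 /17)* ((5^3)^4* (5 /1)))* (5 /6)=3558349609375 /816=4360722560.51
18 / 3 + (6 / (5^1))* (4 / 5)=174 / 25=6.96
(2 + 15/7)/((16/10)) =145/56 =2.59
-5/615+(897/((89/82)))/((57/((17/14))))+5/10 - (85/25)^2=475945697/72797550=6.54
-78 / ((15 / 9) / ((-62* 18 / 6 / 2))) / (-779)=-21762 / 3895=-5.59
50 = 50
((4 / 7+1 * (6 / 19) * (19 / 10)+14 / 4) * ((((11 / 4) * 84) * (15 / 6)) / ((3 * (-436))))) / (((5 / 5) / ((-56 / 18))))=77 / 12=6.42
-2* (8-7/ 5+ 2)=-17.20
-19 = -19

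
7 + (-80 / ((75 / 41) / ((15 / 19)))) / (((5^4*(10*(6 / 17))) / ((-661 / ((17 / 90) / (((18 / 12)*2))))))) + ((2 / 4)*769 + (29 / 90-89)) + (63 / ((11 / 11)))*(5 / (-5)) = 43192448 / 106875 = 404.14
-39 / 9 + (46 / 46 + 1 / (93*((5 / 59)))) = -497 / 155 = -3.21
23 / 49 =0.47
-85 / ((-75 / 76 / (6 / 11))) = 46.98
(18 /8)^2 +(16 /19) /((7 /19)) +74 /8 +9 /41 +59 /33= 2819419 /151536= 18.61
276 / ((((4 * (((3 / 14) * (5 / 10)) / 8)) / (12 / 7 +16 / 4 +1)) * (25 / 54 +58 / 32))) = 14943744 / 983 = 15202.18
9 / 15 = 0.60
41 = 41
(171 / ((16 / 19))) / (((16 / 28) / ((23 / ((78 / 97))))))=10164.19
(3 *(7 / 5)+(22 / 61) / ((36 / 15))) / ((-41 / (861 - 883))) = 87571 / 37515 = 2.33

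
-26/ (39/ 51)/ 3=-11.33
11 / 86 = 0.13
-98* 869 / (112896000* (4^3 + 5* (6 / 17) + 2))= -14773 / 1327104000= -0.00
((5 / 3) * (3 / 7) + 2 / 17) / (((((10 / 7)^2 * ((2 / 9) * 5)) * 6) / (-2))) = -2079 / 17000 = -0.12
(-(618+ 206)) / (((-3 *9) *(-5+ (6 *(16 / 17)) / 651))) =-3039736 / 497151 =-6.11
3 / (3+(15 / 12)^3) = 192 / 317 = 0.61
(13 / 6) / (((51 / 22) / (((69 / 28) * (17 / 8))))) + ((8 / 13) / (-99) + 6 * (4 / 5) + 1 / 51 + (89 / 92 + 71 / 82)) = 266685835007 / 23107724640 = 11.54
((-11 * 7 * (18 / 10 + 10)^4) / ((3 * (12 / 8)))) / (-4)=933036797 / 11250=82936.60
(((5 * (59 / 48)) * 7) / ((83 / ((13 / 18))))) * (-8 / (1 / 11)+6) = -1100645 / 35856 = -30.70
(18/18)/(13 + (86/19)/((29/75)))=551/13613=0.04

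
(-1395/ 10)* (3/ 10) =-837/ 20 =-41.85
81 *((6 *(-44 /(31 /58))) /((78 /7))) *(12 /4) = -4340952 /403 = -10771.59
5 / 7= 0.71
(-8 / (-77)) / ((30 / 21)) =4 / 55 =0.07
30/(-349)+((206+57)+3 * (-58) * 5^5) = -189676993/349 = -543487.09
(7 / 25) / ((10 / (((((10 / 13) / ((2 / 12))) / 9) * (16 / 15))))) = 224 / 14625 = 0.02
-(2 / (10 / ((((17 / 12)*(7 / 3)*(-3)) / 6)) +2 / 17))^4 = -200533921 / 15527402881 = -0.01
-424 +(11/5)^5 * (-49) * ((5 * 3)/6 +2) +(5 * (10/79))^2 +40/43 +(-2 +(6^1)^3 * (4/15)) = -19675750797733/1677268750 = -11730.83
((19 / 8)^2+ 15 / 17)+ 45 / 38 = 159323 / 20672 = 7.71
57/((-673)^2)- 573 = -259528260/452929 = -573.00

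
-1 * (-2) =2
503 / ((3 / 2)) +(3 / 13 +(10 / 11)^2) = 1587427 / 4719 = 336.39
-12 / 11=-1.09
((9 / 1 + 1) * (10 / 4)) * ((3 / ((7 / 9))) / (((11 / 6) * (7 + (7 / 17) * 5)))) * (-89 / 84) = -6.15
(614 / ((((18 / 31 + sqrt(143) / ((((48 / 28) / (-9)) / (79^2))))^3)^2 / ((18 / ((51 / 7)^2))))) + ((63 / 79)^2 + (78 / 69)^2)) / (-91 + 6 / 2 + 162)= 9589749890111182723637667901422724014456352506511360 * sqrt(143) / 16585130238370932368089885547062401447110508001948086234822072469613134742239890384433643589 + 433334983400789206390940770314789158947437243744201191163025987372822526598613334806227630419753549 / 16755221263937997406695768692334963211513143729570137094246845699982963173748987040416514334935230426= 0.03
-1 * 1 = -1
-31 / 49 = -0.63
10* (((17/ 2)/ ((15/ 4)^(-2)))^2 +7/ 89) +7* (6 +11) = 6516086557/ 45568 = 142996.98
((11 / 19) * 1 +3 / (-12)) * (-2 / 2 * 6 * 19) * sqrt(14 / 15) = -5 * sqrt(210) / 2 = -36.23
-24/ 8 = -3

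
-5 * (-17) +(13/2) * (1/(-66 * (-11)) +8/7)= 939535/10164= 92.44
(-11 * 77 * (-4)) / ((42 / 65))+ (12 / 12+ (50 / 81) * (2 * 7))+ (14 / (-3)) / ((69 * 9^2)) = 88076623 / 16767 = 5252.97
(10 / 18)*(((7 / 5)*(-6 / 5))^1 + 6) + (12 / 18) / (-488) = 8779 / 3660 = 2.40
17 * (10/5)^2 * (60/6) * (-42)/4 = -7140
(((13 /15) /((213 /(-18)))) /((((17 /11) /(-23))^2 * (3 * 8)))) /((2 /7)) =-2.37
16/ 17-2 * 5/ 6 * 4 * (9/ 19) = -716/ 323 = -2.22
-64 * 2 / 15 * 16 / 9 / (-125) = 2048 / 16875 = 0.12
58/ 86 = 29/ 43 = 0.67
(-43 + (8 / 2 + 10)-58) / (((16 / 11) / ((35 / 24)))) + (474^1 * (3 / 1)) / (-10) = -146833 / 640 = -229.43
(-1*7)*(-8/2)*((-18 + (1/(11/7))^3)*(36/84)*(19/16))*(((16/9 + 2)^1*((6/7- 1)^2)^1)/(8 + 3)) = -7627645/4304454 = -1.77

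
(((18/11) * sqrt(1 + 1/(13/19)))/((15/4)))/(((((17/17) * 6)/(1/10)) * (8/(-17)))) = -17 * sqrt(26)/3575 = -0.02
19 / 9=2.11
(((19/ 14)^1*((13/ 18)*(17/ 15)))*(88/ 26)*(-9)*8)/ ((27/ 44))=-1250656/ 2835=-441.15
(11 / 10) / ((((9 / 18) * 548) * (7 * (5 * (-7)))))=-11 / 671300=-0.00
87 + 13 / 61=5320 / 61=87.21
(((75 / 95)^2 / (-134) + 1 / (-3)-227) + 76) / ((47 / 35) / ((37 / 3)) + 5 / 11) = -268.60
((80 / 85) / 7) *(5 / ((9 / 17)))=1.27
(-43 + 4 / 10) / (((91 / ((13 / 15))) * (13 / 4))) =-284 / 2275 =-0.12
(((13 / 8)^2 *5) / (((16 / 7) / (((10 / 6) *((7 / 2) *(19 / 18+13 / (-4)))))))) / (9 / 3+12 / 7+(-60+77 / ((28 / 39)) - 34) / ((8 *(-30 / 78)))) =-572424125 / 3158784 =-181.22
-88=-88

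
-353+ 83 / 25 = -8742 / 25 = -349.68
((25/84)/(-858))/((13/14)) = -25/66924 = -0.00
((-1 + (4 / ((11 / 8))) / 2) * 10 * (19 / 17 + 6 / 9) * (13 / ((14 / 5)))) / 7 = 21125 / 3927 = 5.38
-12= -12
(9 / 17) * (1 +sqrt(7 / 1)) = 9 / 17 +9 * sqrt(7) / 17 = 1.93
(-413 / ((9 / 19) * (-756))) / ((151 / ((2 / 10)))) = 1121 / 733860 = 0.00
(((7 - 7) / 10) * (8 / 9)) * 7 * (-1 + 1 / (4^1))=0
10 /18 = 5 /9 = 0.56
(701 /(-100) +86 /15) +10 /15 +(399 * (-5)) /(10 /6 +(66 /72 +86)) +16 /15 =-7036369 /318900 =-22.06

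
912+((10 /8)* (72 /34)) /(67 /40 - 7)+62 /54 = 29742385 /32589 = 912.65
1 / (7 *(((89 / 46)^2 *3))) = 2116 / 166341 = 0.01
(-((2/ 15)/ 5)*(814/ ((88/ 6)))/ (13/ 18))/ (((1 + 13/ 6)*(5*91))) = -3996/ 2809625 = -0.00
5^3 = 125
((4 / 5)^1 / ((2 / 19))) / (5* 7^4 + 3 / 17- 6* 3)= 323 / 509455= 0.00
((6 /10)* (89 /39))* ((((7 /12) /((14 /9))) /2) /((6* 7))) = 0.01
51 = 51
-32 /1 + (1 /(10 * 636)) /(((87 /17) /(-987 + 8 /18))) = -159507103 /4979880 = -32.03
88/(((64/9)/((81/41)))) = 8019/328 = 24.45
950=950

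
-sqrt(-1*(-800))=-28.28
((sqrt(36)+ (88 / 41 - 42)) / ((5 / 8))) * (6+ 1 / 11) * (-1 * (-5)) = -743968 / 451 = -1649.60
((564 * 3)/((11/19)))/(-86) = -16074/473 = -33.98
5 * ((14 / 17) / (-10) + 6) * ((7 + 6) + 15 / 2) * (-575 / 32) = -11858225 / 1088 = -10899.10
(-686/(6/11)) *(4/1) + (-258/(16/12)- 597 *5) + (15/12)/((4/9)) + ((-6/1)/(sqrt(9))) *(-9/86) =-16937483/2064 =-8206.14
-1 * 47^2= -2209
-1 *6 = -6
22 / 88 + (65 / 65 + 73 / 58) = 291 / 116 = 2.51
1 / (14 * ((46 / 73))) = 73 / 644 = 0.11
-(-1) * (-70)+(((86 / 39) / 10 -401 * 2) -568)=-1439.78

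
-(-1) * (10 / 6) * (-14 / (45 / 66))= -308 / 9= -34.22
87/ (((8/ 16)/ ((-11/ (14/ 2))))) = -1914/ 7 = -273.43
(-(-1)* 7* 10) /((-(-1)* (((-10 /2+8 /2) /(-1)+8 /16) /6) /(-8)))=-2240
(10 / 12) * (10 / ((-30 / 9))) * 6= -15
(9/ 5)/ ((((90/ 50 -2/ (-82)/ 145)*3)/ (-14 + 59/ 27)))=-379291/ 96318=-3.94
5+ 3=8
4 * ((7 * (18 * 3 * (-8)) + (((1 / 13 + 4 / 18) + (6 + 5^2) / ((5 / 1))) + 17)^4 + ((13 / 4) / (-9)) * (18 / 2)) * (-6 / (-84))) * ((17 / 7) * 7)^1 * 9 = 2404405097021517383 / 182183478750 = 13197712.07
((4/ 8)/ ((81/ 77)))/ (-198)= -7/ 2916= -0.00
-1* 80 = -80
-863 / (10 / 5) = -863 / 2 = -431.50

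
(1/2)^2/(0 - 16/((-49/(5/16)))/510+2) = 2499/19994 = 0.12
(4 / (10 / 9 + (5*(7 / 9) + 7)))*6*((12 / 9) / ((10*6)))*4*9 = 8 / 5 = 1.60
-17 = -17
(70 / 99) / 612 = 35 / 30294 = 0.00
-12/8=-3/2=-1.50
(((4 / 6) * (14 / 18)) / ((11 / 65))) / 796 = 455 / 118206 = 0.00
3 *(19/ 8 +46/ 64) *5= 46.41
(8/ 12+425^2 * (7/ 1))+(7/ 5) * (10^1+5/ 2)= 7586359/ 6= 1264393.17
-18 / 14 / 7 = -9 / 49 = -0.18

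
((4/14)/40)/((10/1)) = 1/1400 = 0.00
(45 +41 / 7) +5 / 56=2853 / 56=50.95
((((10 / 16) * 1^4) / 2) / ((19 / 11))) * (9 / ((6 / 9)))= 1485 / 608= 2.44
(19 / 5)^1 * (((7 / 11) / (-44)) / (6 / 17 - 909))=119 / 1967460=0.00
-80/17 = -4.71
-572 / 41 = -13.95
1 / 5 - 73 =-364 / 5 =-72.80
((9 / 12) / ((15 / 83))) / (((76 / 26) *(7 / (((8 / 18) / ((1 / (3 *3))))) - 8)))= -1079 / 4750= -0.23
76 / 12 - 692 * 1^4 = -685.67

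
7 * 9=63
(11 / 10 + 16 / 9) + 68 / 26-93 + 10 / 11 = -1114513 / 12870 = -86.60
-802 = -802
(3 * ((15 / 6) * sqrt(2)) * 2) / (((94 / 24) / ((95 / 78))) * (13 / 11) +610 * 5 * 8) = 31350 * sqrt(2) / 51003943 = 0.00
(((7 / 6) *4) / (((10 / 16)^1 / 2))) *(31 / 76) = 1736 / 285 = 6.09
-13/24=-0.54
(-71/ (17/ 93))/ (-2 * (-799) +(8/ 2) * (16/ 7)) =-0.24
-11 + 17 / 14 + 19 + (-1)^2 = 143 / 14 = 10.21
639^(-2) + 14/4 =2858249/816642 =3.50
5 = 5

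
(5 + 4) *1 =9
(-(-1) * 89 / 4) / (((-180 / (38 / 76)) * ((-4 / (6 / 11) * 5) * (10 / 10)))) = 89 / 52800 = 0.00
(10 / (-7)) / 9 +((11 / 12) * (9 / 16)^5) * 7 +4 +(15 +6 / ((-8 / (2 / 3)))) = 4942000505 / 264241152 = 18.70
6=6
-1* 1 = -1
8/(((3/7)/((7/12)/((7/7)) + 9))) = 178.89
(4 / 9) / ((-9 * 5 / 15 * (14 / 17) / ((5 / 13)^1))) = -170 / 2457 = -0.07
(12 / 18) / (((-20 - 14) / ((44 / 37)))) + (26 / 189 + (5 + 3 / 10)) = 6436513 / 1188810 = 5.41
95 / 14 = 6.79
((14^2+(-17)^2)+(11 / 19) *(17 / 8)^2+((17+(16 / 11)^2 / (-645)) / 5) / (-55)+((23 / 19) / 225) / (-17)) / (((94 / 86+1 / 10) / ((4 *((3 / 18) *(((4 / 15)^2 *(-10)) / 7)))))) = -1297874303318702 / 46893459083625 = -27.68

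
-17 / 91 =-0.19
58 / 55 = 1.05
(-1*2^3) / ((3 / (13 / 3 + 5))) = -224 / 9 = -24.89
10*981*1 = 9810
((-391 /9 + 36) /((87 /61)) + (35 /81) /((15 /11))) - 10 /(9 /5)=-73700 /7047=-10.46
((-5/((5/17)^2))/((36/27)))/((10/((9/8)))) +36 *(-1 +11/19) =-609057/30400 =-20.03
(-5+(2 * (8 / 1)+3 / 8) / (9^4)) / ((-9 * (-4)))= -262309 / 1889568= -0.14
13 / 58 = 0.22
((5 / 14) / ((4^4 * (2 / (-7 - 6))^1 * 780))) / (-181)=1 / 15568896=0.00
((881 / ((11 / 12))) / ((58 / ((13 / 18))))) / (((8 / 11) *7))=11453 / 4872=2.35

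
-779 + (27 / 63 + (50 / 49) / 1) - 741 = -74409 / 49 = -1518.55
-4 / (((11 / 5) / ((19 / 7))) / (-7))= 380 / 11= 34.55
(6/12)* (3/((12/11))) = 11/8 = 1.38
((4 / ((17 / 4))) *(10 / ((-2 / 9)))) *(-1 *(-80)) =-57600 / 17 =-3388.24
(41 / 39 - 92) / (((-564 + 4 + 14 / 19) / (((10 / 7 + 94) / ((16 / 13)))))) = 11254631 / 892584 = 12.61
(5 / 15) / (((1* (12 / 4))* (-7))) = -1 / 63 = -0.02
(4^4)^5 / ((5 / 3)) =3298534883328 / 5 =659706976665.60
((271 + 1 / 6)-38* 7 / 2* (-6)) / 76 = 6415 / 456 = 14.07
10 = 10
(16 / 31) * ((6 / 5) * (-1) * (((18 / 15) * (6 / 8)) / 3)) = -144 / 775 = -0.19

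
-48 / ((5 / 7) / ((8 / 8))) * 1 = -336 / 5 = -67.20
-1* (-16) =16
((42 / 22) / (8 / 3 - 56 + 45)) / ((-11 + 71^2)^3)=-63 / 34997469925000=-0.00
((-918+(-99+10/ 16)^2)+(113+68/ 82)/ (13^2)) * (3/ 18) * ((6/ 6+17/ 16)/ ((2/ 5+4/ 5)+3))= 16435751035/ 22923264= 716.99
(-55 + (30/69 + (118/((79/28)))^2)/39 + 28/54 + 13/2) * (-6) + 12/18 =325635619/16794531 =19.39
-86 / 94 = -43 / 47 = -0.91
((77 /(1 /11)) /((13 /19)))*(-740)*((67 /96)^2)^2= -59994018196805 /276037632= -217340.00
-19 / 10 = -1.90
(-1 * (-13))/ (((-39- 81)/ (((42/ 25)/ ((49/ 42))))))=-39/ 250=-0.16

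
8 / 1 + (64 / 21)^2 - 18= -314 / 441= -0.71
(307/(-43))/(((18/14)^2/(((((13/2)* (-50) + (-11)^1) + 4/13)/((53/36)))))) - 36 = 252991460/266643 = 948.80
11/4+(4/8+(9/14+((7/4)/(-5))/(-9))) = 2477/630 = 3.93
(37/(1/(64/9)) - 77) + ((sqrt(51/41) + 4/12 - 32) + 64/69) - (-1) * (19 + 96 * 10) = sqrt(2091)/41 + 234815/207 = 1135.49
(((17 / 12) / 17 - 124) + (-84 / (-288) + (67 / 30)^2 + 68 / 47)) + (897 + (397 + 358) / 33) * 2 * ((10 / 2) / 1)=8451334601 / 930600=9081.60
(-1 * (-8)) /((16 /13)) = 13 /2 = 6.50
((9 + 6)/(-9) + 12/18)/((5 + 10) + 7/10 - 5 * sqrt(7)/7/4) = -43960/689547 - 500 * sqrt(7)/689547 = -0.07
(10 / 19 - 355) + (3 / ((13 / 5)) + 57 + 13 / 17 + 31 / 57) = -3716257 / 12597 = -295.01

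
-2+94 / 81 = -68 / 81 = -0.84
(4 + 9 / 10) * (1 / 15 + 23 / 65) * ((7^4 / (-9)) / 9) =-4823609 / 78975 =-61.08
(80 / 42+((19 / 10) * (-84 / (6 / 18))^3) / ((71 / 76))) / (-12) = 60659398274 / 22365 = 2712246.74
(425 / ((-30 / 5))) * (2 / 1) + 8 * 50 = 775 / 3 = 258.33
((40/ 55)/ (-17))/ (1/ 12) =-96/ 187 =-0.51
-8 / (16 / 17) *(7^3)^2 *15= -30000495 / 2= -15000247.50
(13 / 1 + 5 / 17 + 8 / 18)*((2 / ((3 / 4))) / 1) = 16816 / 459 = 36.64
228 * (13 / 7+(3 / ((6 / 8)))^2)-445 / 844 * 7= 24032195 / 5908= 4067.74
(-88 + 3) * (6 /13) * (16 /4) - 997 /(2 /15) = -198495 /26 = -7634.42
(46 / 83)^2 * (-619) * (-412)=539639248 / 6889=78333.47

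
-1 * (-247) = 247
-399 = -399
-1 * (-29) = 29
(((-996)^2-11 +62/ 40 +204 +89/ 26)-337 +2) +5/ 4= 128944429/ 130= 991880.22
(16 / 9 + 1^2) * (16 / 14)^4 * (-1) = -102400 / 21609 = -4.74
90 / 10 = 9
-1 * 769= -769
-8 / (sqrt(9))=-8 / 3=-2.67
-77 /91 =-11 /13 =-0.85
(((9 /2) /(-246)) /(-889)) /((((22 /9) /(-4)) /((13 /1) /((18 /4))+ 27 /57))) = -1725 /15235682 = -0.00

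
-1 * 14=-14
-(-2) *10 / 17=20 / 17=1.18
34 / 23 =1.48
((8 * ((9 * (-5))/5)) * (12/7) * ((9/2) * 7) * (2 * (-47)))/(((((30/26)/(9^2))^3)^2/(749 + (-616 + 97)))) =31437980506987882206912/3125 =10060153762236122306.21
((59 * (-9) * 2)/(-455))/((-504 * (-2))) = 59/25480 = 0.00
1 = 1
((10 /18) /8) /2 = 5 /144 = 0.03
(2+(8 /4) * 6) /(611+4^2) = 0.02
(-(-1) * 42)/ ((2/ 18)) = 378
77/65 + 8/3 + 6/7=6427/1365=4.71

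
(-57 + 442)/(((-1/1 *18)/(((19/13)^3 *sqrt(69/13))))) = -2640715 *sqrt(897)/514098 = -153.84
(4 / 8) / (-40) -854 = -68321 / 80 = -854.01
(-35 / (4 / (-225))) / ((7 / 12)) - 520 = 2855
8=8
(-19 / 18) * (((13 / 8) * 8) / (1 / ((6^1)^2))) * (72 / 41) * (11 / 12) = -32604 / 41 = -795.22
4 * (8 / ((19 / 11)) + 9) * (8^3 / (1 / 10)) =279174.74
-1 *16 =-16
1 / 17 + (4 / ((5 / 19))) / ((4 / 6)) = 1943 / 85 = 22.86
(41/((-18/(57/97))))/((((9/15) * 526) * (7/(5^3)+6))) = -486875/695225772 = -0.00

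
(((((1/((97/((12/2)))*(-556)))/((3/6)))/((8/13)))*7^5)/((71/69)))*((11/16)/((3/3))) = -497504007/122533504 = -4.06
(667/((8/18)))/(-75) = -2001/100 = -20.01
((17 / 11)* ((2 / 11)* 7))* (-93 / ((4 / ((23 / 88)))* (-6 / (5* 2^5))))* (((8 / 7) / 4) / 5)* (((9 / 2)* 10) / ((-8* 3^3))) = -60605 / 15972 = -3.79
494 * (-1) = -494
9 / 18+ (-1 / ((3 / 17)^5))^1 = -2839471 / 486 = -5842.53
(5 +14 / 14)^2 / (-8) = -9 / 2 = -4.50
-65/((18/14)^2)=-3185/81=-39.32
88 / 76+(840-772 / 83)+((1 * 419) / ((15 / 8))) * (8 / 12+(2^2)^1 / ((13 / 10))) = 1539196414 / 922545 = 1668.42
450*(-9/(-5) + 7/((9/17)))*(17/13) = 8840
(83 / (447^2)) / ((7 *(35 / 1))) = 83 / 48953205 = 0.00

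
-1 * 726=-726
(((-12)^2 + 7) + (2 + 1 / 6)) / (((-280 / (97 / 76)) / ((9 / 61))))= -267429 / 2596160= -0.10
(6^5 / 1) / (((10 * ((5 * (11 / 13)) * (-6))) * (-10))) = 3.06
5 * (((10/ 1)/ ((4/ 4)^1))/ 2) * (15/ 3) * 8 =1000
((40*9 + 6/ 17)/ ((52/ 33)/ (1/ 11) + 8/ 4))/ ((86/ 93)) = 854577/ 42398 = 20.16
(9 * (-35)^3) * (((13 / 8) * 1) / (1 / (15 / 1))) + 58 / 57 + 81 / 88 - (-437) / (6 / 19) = -9404317.35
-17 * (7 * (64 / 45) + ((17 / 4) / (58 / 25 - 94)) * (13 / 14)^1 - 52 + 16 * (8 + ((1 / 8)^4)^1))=-22496189437 / 15402240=-1460.58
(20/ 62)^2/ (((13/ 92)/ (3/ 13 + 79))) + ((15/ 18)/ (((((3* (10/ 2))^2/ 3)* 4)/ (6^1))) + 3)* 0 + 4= 10125636/ 162409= 62.35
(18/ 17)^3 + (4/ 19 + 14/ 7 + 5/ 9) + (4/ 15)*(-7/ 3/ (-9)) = 152064161/ 37805535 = 4.02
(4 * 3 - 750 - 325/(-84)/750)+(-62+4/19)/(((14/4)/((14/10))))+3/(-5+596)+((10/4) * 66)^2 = 26462.29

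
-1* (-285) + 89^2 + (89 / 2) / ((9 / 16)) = 74566 / 9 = 8285.11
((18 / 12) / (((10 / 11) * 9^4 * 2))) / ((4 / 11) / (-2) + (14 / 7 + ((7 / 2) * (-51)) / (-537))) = 21659 / 370434060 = 0.00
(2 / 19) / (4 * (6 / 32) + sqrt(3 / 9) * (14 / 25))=45000 / 261041 - 11200 * sqrt(3) / 261041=0.10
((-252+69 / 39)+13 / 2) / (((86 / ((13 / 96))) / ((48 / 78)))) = -6337 / 26832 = -0.24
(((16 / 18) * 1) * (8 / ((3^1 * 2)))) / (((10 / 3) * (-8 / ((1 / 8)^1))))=-1 / 180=-0.01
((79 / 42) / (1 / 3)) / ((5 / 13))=14.67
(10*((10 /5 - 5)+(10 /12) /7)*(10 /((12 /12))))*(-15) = 30250 /7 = 4321.43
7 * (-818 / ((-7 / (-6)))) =-4908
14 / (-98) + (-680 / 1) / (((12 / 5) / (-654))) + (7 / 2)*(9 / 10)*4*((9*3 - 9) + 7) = 1299304 / 7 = 185614.86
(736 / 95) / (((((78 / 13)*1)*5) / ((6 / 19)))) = 736 / 9025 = 0.08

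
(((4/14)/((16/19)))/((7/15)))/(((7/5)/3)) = 4275/2744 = 1.56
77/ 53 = 1.45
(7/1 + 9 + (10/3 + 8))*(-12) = -328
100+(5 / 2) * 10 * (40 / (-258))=12400 / 129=96.12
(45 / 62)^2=2025 / 3844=0.53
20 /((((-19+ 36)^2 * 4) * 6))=5 /1734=0.00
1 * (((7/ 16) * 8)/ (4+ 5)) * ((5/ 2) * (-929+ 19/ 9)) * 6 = -145985/ 27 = -5406.85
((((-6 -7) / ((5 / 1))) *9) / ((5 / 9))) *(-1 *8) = 8424 / 25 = 336.96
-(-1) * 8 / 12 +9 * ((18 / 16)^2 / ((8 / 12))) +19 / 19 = 7201 / 384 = 18.75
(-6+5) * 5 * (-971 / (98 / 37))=179635 / 98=1833.01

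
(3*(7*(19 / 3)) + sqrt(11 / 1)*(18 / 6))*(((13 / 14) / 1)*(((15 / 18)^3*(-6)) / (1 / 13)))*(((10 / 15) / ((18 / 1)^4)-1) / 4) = 3326405875*sqrt(11) / 105815808 + 63201711625 / 45349632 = 1497.92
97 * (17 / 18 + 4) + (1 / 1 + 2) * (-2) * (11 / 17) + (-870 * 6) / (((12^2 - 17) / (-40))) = 82380571 / 38862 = 2119.82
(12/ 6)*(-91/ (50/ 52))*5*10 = -9464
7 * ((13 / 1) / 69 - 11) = -5222 / 69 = -75.68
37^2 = 1369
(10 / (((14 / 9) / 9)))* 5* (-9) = -2603.57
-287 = -287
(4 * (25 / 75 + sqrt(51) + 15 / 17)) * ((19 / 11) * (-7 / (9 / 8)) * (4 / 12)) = -4256 * sqrt(51) / 297 - 263872 / 15147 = -119.76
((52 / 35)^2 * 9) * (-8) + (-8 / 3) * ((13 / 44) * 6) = -2205268 / 13475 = -163.66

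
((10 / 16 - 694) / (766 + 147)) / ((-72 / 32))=1849 / 5478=0.34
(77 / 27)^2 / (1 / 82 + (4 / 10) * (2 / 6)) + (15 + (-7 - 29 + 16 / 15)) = 7819249 / 217485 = 35.95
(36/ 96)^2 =9/ 64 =0.14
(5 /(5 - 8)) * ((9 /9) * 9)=-15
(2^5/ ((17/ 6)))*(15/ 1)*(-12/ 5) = -6912/ 17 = -406.59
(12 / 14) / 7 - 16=-15.88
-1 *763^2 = -582169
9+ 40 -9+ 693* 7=4891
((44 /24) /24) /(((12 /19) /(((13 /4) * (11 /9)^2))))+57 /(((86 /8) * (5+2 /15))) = 3003276667 /1853736192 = 1.62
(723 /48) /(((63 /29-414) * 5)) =-6989 /955440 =-0.01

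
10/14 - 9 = -58/7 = -8.29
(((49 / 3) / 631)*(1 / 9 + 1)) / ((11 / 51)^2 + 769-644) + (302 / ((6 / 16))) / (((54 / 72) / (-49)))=-48591949937153 / 923536017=-52615.11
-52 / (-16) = 13 / 4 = 3.25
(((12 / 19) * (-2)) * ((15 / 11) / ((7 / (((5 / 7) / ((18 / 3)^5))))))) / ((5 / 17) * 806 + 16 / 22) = -425 / 4470967368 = -0.00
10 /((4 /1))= 5 /2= 2.50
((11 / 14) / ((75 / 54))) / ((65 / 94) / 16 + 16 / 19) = 314336 / 491925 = 0.64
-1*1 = -1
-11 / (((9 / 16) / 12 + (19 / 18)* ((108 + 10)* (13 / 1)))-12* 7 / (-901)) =-5708736 / 840410183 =-0.01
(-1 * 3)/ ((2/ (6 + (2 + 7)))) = -45/ 2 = -22.50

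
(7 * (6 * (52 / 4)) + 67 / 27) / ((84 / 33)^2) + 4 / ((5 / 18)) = 10483541 / 105840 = 99.05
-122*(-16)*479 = 935008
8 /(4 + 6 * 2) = 1 /2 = 0.50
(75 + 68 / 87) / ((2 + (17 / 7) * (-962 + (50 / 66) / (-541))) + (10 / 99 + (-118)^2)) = 823933803 / 126009963263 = 0.01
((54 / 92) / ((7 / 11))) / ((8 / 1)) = 0.12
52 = 52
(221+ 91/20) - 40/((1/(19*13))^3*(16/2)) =-1506917789/20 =-75345889.45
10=10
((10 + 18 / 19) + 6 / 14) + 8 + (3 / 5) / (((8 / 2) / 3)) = 52737 / 2660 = 19.83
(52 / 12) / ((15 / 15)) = 13 / 3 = 4.33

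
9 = 9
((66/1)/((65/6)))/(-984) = -33/5330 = -0.01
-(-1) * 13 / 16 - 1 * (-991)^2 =-15713283 / 16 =-982080.19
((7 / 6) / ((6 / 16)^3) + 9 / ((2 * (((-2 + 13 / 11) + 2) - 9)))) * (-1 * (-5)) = 1501025 / 13932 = 107.74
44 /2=22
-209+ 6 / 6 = -208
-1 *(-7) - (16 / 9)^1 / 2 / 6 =185 / 27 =6.85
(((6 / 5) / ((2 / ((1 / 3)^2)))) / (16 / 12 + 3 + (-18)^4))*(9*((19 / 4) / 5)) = 171 / 31494100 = 0.00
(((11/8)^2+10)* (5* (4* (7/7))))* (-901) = -3428305/16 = -214269.06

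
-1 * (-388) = 388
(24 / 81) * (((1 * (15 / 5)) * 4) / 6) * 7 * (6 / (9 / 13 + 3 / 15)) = 7280 / 261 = 27.89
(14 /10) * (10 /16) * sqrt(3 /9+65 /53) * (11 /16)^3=9317 * sqrt(9858) /2605056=0.36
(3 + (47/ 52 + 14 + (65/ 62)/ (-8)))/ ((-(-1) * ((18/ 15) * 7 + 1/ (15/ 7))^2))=25784775/ 114058672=0.23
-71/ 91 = -0.78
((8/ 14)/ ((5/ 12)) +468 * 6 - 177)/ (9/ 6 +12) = 20474/ 105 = 194.99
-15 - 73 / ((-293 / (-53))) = -8264 / 293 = -28.20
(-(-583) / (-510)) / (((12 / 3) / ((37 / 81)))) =-0.13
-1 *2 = -2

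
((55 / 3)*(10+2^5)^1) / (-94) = -385 / 47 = -8.19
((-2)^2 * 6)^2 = 576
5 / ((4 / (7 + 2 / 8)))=145 / 16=9.06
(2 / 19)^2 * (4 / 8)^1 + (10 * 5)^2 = 902502 / 361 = 2500.01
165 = 165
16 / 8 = 2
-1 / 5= -0.20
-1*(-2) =2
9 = 9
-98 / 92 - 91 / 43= -6293 / 1978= -3.18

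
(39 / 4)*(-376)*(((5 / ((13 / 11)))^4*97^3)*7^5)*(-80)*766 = 2425627042549462890600000 / 2197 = 1104063287459928489121.53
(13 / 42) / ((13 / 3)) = 0.07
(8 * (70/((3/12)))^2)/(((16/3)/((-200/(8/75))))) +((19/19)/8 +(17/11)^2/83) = -17715851987645/80344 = -220499999.85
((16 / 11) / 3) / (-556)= -4 / 4587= -0.00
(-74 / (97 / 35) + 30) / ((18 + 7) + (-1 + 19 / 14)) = 896 / 6887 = 0.13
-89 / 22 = -4.05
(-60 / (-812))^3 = 3375 / 8365427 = 0.00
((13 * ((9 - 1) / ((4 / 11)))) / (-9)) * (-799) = 228514 / 9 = 25390.44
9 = 9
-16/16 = -1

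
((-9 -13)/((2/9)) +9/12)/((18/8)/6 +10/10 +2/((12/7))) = -2358/61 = -38.66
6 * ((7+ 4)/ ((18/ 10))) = 110/ 3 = 36.67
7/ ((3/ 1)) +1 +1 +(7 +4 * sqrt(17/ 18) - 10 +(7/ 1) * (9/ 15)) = 2 * sqrt(34)/ 3 +83/ 15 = 9.42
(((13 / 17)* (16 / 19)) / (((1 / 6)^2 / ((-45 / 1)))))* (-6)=2021760 / 323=6259.32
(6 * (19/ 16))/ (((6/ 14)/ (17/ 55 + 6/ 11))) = 6251/ 440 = 14.21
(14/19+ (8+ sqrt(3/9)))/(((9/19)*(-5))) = -166/45- 19*sqrt(3)/135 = -3.93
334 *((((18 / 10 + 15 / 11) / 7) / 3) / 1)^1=50.32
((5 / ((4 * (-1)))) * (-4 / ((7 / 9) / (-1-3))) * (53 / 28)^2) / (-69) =42135 / 31556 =1.34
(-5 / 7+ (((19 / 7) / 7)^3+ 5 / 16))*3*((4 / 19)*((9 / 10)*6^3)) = -471350259 / 11176655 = -42.17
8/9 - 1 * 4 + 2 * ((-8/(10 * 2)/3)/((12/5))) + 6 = 25/9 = 2.78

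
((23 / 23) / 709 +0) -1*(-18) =12763 / 709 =18.00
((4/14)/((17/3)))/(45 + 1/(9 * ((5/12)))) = 90/80801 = 0.00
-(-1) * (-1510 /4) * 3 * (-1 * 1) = 2265 /2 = 1132.50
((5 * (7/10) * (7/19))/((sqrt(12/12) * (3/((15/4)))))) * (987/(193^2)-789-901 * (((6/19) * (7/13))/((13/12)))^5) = -1229028345818118517170814875/966339513455951601285124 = -1271.84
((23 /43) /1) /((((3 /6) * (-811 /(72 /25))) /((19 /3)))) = -20976 /871825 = -0.02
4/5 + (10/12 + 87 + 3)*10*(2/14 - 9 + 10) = 109084/105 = 1038.90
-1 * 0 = 0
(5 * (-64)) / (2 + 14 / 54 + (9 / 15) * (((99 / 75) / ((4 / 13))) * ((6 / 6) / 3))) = -4320000 / 42083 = -102.65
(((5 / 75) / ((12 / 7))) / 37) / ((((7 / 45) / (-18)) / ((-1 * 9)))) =81 / 74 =1.09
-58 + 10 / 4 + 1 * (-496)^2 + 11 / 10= 1229808 / 5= 245961.60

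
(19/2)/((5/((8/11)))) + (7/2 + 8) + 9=2407/110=21.88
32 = 32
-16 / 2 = -8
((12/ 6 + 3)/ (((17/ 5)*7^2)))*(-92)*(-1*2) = 4600/ 833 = 5.52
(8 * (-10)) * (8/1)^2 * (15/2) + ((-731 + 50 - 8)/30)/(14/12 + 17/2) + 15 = -11132339/290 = -38387.38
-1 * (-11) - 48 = -37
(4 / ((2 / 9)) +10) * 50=1400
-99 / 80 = -1.24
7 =7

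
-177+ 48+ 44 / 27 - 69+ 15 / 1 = -4897 / 27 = -181.37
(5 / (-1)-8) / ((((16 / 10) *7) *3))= -65 / 168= -0.39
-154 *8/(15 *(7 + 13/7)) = -4312/465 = -9.27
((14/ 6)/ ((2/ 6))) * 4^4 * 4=7168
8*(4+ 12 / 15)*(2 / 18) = 64 / 15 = 4.27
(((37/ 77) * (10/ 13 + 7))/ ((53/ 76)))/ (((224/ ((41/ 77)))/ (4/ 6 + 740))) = 294023423/ 31195164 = 9.43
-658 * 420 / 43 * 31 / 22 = -4283580 / 473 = -9056.19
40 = 40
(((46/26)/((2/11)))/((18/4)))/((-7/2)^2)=1012/5733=0.18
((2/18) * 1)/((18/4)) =2/81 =0.02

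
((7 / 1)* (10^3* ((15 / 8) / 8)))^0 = 1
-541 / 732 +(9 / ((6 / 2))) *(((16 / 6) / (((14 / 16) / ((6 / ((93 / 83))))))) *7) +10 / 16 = 15548359 / 45384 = 342.60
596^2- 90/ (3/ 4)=355096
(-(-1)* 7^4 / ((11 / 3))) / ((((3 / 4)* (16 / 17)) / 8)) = 81634 / 11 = 7421.27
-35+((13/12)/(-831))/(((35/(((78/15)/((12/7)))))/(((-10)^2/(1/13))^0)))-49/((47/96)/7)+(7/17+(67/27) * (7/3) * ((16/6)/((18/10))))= -70340327479111/96806680200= -726.61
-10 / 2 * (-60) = 300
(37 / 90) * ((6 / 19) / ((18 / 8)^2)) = 592 / 23085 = 0.03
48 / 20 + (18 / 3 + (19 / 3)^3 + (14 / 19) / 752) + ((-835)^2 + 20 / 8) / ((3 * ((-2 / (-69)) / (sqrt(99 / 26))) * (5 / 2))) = 253105721 / 964440 + 19243479 * sqrt(286) / 52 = 6258661.66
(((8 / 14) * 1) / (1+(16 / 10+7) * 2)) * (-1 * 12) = -240 / 637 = -0.38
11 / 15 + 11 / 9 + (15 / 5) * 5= 16.96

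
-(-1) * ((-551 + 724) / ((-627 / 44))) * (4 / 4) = -12.14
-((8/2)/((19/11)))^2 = -1936/361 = -5.36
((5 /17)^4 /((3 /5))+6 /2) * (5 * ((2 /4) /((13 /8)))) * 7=105673960 /3257319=32.44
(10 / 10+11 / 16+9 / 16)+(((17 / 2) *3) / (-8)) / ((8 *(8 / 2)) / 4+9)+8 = 161 / 16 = 10.06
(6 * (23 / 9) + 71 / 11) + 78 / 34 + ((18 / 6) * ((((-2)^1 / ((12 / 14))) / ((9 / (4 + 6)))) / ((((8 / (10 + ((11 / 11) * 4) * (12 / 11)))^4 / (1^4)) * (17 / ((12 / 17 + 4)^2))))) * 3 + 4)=-62102723864 / 215793699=-287.79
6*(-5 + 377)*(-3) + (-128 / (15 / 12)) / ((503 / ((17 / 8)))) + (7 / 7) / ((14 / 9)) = -235758757 / 35210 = -6695.79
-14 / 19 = -0.74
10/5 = 2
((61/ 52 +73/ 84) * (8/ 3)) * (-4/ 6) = -8920/ 2457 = -3.63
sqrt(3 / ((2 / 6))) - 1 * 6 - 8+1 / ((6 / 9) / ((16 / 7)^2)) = -155 / 49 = -3.16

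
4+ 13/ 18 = 85/ 18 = 4.72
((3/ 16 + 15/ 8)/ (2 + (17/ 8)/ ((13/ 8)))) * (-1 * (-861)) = 369369/ 688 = 536.87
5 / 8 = 0.62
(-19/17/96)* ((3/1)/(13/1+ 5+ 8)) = -19/14144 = -0.00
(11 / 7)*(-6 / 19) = -66 / 133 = -0.50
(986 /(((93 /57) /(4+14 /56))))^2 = 25357059121 /3844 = 6596529.43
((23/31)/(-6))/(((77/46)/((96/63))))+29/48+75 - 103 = -27.51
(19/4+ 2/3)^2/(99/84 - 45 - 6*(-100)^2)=-29575/60524172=-0.00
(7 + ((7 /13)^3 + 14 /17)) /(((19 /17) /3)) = 894096 /41743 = 21.42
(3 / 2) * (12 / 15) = 6 / 5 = 1.20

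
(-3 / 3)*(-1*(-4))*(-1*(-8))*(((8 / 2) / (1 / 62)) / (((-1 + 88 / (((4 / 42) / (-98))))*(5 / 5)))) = 0.09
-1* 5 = -5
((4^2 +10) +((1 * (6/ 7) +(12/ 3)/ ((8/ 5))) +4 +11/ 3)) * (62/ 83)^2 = 2988710/ 144669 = 20.66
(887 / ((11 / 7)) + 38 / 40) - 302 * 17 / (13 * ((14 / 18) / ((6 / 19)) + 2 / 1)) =476.92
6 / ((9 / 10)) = 20 / 3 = 6.67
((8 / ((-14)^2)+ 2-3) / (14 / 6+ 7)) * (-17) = 2397 / 1372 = 1.75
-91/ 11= -8.27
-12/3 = -4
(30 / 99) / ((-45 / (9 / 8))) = -1 / 132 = -0.01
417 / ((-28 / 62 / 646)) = -4175421 / 7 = -596488.71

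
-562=-562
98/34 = 49/17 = 2.88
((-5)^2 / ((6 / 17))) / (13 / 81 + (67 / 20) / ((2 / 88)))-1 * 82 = -9743593 / 119524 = -81.52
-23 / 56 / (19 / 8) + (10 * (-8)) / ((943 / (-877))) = 9309591 / 125419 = 74.23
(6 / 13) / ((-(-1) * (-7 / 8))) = -48 / 91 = -0.53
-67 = -67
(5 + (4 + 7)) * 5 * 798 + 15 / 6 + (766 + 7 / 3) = 387665 / 6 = 64610.83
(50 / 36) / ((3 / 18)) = 8.33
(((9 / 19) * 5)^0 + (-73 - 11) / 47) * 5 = -185 / 47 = -3.94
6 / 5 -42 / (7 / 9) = -264 / 5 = -52.80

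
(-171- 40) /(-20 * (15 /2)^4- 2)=844 /253133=0.00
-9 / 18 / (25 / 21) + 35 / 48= 371 / 1200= 0.31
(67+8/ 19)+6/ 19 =1287/ 19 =67.74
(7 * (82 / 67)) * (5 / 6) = 1435 / 201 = 7.14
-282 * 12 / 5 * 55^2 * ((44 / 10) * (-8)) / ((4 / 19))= 342311904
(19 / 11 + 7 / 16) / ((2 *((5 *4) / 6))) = 1143 / 3520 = 0.32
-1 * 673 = -673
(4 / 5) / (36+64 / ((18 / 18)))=0.01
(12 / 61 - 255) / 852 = -5181 / 17324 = -0.30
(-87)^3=-658503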